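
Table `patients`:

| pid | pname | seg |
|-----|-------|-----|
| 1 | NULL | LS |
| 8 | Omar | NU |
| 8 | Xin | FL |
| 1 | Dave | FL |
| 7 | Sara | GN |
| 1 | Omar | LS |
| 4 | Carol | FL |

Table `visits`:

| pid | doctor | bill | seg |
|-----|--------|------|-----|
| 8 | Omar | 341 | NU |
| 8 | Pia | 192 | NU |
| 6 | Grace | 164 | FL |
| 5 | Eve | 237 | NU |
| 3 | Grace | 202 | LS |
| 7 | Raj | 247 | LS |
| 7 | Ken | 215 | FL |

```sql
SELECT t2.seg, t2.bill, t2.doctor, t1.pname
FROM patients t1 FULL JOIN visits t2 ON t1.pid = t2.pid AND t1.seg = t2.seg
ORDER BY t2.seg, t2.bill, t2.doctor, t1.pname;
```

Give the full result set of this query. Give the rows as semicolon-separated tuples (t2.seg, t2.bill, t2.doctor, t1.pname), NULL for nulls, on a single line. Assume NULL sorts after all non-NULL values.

FULL OUTER JOIN keeps every row from both sides; unmatched rows get NULL for the other side's columns.
Matching on t1.pid = t2.pid AND t1.seg = t2.seg.
Matched pairs: 2; unmatched t1 rows kept: 6; unmatched t2 rows kept: 5.

(FL, 164, Grace, NULL); (FL, 215, Ken, NULL); (LS, 202, Grace, NULL); (LS, 247, Raj, NULL); (NU, 192, Pia, Omar); (NU, 237, Eve, NULL); (NU, 341, Omar, Omar); (NULL, NULL, NULL, Carol); (NULL, NULL, NULL, Dave); (NULL, NULL, NULL, Omar); (NULL, NULL, NULL, Sara); (NULL, NULL, NULL, Xin); (NULL, NULL, NULL, NULL)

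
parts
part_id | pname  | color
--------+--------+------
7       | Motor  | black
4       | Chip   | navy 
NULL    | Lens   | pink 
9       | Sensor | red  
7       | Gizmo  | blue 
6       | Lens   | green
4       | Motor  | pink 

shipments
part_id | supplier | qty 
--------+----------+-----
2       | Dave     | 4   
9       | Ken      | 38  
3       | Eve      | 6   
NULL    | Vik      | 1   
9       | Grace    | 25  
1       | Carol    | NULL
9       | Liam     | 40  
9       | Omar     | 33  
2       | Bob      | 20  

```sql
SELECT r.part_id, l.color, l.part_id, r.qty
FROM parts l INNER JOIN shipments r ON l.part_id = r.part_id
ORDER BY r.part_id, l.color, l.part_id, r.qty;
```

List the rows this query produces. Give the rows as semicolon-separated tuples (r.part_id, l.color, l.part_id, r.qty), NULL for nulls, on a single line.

INNER JOIN keeps only pairs where the ON condition holds.
Matching on l.part_id = r.part_id. A NULL in a compared column never satisfies the condition.
Matched pairs: 4.

(9, red, 9, 25); (9, red, 9, 33); (9, red, 9, 38); (9, red, 9, 40)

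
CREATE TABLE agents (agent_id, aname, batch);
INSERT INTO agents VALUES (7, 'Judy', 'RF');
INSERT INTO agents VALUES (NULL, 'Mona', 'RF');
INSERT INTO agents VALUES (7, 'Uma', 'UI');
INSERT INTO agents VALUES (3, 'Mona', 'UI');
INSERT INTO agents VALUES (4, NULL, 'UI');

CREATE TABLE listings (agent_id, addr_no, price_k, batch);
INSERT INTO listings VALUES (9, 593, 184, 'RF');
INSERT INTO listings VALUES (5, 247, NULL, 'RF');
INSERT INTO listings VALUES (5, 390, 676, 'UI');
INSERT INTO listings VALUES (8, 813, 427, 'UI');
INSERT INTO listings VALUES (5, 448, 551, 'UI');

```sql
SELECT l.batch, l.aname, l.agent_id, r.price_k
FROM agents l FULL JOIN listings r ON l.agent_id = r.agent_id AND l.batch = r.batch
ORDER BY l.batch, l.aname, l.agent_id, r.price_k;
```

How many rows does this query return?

FULL OUTER JOIN keeps every row from both sides; unmatched rows get NULL for the other side's columns.
Matching on l.agent_id = r.agent_id AND l.batch = r.batch. A NULL in a compared column never satisfies the condition.
- l (agent_id=7, batch=RF) has no partner → padded with NULL.
- l (agent_id=NULL, batch=RF) has no partner → padded with NULL.
- l (agent_id=7, batch=UI) has no partner → padded with NULL.
- l (agent_id=3, batch=UI) has no partner → padded with NULL.
- l (agent_id=4, batch=UI) has no partner → padded with NULL.
- 5 r row(s) had no l match → kept, l columns NULL.
Total: 0 matched + 10 padded = 10 rows.

10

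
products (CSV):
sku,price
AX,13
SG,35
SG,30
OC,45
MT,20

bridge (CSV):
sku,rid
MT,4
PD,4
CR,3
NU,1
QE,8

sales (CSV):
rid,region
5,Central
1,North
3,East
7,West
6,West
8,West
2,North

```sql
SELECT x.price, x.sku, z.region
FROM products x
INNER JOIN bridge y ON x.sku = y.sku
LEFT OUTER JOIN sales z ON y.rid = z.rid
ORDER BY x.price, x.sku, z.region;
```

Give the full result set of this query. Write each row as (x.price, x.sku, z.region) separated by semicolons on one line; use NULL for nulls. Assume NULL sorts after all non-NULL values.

(20, MT, NULL)

Step 1 — x INNER JOIN y on sku → 1 row(s).
Then LEFT JOIN `sales z` on rid: each of those 1 rows is kept; rows whose y.rid has no match in z get NULL for z's columns.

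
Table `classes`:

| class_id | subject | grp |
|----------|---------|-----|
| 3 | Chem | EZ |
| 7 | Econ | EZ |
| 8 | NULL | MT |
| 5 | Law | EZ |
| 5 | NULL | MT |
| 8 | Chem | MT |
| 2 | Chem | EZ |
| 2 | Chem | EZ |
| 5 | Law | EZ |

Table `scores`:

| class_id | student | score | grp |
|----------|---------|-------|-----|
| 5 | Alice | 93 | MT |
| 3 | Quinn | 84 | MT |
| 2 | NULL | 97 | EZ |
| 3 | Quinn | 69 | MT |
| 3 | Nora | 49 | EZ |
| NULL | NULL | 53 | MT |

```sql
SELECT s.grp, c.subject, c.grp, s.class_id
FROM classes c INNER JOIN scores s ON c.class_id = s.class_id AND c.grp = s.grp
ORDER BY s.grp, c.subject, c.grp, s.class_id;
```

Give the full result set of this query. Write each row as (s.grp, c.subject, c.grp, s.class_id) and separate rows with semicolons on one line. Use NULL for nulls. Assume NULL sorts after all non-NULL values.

INNER JOIN keeps only pairs where the ON condition holds.
Matching on c.class_id = s.class_id AND c.grp = s.grp. A NULL in a compared column never satisfies the condition.
- class_id=3, grp=EZ: 1 matching s row(s), so 1 row(s) emitted.
- class_id=7, grp=EZ: no matching s row, dropped.
- class_id=8, grp=MT: no matching s row, dropped.
- class_id=5, grp=EZ: no matching s row, dropped.
- class_id=5, grp=MT: 1 matching s row(s), so 1 row(s) emitted.
- class_id=8, grp=MT: no matching s row, dropped.
- class_id=2, grp=EZ: 1 matching s row(s), so 1 row(s) emitted.
- class_id=2, grp=EZ: 1 matching s row(s), so 1 row(s) emitted.
- class_id=5, grp=EZ: no matching s row, dropped.
After projecting and ordering:
s.grp | c.subject | c.grp | s.class_id
EZ | Chem | EZ | 2
EZ | Chem | EZ | 2
EZ | Chem | EZ | 3
MT | NULL | MT | 5

(EZ, Chem, EZ, 2); (EZ, Chem, EZ, 2); (EZ, Chem, EZ, 3); (MT, NULL, MT, 5)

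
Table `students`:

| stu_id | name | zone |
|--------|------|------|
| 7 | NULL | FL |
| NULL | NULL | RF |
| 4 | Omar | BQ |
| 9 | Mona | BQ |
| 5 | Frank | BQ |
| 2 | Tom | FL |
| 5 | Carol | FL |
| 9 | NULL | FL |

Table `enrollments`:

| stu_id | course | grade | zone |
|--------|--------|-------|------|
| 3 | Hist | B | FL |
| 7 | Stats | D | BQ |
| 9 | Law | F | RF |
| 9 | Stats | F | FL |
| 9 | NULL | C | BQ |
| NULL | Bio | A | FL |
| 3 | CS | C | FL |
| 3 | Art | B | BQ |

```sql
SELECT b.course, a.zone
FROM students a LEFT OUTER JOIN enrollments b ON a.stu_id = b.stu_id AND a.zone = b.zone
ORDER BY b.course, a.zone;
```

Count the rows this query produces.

8

LEFT JOIN keeps every row from `students`; unmatched rows get NULL for `enrollments`'s columns.
Matching on a.stu_id = b.stu_id AND a.zone = b.zone. A NULL in a compared column never satisfies the condition.
- a (stu_id=7, zone=FL) has no partner → padded with NULL.
- a (stu_id=NULL, zone=RF) has no partner → padded with NULL.
- a (stu_id=4, zone=BQ) has no partner → padded with NULL.
- a (stu_id=9, zone=BQ) pairs with 1 row(s) of b.
- a (stu_id=5, zone=BQ) has no partner → padded with NULL.
- a (stu_id=2, zone=FL) has no partner → padded with NULL.
- a (stu_id=5, zone=FL) has no partner → padded with NULL.
- a (stu_id=9, zone=FL) pairs with 1 row(s) of b.
Total: 2 matched + 6 padded = 8 rows.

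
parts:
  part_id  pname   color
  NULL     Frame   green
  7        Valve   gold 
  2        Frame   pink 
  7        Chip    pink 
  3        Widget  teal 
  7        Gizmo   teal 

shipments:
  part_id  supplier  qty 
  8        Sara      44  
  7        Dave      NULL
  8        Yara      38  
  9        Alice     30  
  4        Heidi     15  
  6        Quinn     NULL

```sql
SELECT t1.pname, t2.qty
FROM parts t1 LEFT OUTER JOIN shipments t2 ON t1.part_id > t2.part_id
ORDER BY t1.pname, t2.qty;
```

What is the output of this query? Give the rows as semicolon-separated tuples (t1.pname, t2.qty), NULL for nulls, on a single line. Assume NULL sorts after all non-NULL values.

LEFT JOIN keeps every row from `parts`; unmatched rows get NULL for `shipments`'s columns.
Matching on t1.part_id > t2.part_id. A NULL in a compared column never satisfies the condition.
- t1 (part_id=NULL) has no partner → padded with NULL.
- t1 (part_id=7) pairs with 2 row(s) of t2.
- t1 (part_id=2) has no partner → padded with NULL.
- t1 (part_id=7) pairs with 2 row(s) of t2.
- t1 (part_id=3) has no partner → padded with NULL.
- t1 (part_id=7) pairs with 2 row(s) of t2.
After projecting and ordering:
t1.pname | t2.qty
Chip | 15
Chip | NULL
Frame | NULL
Frame | NULL
Gizmo | 15
Gizmo | NULL
Valve | 15
Valve | NULL
Widget | NULL

(Chip, 15); (Chip, NULL); (Frame, NULL); (Frame, NULL); (Gizmo, 15); (Gizmo, NULL); (Valve, 15); (Valve, NULL); (Widget, NULL)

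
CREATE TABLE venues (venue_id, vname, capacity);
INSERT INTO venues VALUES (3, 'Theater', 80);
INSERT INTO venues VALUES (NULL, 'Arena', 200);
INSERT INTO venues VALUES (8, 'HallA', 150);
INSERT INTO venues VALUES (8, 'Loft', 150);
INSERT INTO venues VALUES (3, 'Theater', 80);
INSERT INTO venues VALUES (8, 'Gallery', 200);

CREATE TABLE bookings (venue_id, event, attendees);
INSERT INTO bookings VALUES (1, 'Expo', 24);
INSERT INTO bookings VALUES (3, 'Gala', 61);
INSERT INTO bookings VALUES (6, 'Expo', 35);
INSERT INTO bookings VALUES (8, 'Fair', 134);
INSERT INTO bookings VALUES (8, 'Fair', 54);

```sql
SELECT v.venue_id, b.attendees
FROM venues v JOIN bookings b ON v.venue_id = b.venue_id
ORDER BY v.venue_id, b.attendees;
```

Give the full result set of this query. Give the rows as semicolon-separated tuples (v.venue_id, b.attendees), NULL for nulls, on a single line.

INNER JOIN keeps only pairs where the ON condition holds.
Matching on v.venue_id = b.venue_id. A NULL in a compared column never satisfies the condition.
- v[0] venue_id=3 → 1 match(es) in b → 1 row(s).
- v[1] venue_id=NULL → no match; dropped.
- v[2] venue_id=8 → 2 match(es) in b → 2 row(s).
- v[3] venue_id=8 → 2 match(es) in b → 2 row(s).
- v[4] venue_id=3 → 1 match(es) in b → 1 row(s).
- v[5] venue_id=8 → 2 match(es) in b → 2 row(s).
After projecting and ordering:
v.venue_id | b.attendees
3 | 61
3 | 61
8 | 54
8 | 54
8 | 54
8 | 134
8 | 134
8 | 134

(3, 61); (3, 61); (8, 54); (8, 54); (8, 54); (8, 134); (8, 134); (8, 134)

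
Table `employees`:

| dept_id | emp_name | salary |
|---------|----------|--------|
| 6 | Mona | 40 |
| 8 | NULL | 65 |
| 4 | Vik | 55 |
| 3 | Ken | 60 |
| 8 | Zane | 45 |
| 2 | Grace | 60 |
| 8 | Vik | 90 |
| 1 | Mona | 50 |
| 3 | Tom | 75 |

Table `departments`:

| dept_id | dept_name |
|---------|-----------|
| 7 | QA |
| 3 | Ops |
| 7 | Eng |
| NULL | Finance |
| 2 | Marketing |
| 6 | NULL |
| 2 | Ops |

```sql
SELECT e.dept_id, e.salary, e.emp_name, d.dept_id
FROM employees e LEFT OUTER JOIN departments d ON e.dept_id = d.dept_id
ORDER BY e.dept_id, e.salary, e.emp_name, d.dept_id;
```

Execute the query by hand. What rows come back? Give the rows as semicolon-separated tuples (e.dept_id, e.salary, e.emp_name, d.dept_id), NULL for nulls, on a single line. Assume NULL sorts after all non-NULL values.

LEFT JOIN keeps every row from `employees`; unmatched rows get NULL for `departments`'s columns.
Matching on e.dept_id = d.dept_id. A NULL in a compared column never satisfies the condition.
- e (dept_id=6) pairs with 1 row(s) of d.
- e (dept_id=8) has no partner → padded with NULL.
- e (dept_id=4) has no partner → padded with NULL.
- e (dept_id=3) pairs with 1 row(s) of d.
- e (dept_id=8) has no partner → padded with NULL.
- e (dept_id=2) pairs with 2 row(s) of d.
- e (dept_id=8) has no partner → padded with NULL.
- e (dept_id=1) has no partner → padded with NULL.
- e (dept_id=3) pairs with 1 row(s) of d.
After projecting and ordering:
e.dept_id | e.salary | e.emp_name | d.dept_id
1 | 50 | Mona | NULL
2 | 60 | Grace | 2
2 | 60 | Grace | 2
3 | 60 | Ken | 3
3 | 75 | Tom | 3
4 | 55 | Vik | NULL
6 | 40 | Mona | 6
8 | 45 | Zane | NULL
8 | 65 | NULL | NULL
8 | 90 | Vik | NULL

(1, 50, Mona, NULL); (2, 60, Grace, 2); (2, 60, Grace, 2); (3, 60, Ken, 3); (3, 75, Tom, 3); (4, 55, Vik, NULL); (6, 40, Mona, 6); (8, 45, Zane, NULL); (8, 65, NULL, NULL); (8, 90, Vik, NULL)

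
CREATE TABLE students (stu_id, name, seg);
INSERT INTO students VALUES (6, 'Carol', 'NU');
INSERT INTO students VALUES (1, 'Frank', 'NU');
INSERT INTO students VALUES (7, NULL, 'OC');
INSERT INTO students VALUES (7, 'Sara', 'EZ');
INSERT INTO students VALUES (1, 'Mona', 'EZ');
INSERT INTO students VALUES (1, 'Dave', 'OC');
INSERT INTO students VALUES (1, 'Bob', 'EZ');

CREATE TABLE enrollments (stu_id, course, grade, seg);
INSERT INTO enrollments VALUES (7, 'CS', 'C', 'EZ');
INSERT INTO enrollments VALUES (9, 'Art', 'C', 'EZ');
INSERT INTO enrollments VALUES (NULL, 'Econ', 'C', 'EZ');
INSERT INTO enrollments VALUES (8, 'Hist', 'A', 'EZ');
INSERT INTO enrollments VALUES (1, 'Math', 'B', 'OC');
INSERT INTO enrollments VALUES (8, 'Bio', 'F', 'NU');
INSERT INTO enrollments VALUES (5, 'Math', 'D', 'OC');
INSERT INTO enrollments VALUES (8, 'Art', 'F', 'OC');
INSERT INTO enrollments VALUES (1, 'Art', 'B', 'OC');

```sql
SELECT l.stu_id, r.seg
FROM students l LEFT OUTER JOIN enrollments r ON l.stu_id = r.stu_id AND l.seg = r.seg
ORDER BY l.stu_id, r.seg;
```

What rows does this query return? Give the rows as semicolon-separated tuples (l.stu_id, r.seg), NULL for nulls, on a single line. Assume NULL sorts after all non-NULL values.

(1, OC); (1, OC); (1, NULL); (1, NULL); (1, NULL); (6, NULL); (7, EZ); (7, NULL)

LEFT JOIN keeps every row from `students`; unmatched rows get NULL for `enrollments`'s columns.
Matching on l.stu_id = r.stu_id AND l.seg = r.seg. A NULL in a compared column never satisfies the condition.
- l[0] stu_id=6, seg=NU → no match; kept with NULLs on the r side.
- l[1] stu_id=1, seg=NU → no match; kept with NULLs on the r side.
- l[2] stu_id=7, seg=OC → no match; kept with NULLs on the r side.
- l[3] stu_id=7, seg=EZ → 1 match(es) in r → 1 row(s).
- l[4] stu_id=1, seg=EZ → no match; kept with NULLs on the r side.
- l[5] stu_id=1, seg=OC → 2 match(es) in r → 2 row(s).
- l[6] stu_id=1, seg=EZ → no match; kept with NULLs on the r side.
After projecting and ordering:
l.stu_id | r.seg
1 | OC
1 | OC
1 | NULL
1 | NULL
1 | NULL
6 | NULL
7 | EZ
7 | NULL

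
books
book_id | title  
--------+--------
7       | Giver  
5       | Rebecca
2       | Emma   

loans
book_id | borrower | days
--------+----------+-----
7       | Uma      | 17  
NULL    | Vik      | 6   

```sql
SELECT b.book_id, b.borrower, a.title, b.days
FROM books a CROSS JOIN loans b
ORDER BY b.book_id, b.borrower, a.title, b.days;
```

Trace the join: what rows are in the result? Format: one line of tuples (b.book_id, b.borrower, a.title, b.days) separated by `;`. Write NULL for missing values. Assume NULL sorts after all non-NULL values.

CROSS JOIN pairs every row of `books` with every row of `loans`: 3 × 2 = 6 rows.
After projecting and ordering:
b.book_id | b.borrower | a.title | b.days
7 | Uma | Emma | 17
7 | Uma | Giver | 17
7 | Uma | Rebecca | 17
NULL | Vik | Emma | 6
NULL | Vik | Giver | 6
NULL | Vik | Rebecca | 6

(7, Uma, Emma, 17); (7, Uma, Giver, 17); (7, Uma, Rebecca, 17); (NULL, Vik, Emma, 6); (NULL, Vik, Giver, 6); (NULL, Vik, Rebecca, 6)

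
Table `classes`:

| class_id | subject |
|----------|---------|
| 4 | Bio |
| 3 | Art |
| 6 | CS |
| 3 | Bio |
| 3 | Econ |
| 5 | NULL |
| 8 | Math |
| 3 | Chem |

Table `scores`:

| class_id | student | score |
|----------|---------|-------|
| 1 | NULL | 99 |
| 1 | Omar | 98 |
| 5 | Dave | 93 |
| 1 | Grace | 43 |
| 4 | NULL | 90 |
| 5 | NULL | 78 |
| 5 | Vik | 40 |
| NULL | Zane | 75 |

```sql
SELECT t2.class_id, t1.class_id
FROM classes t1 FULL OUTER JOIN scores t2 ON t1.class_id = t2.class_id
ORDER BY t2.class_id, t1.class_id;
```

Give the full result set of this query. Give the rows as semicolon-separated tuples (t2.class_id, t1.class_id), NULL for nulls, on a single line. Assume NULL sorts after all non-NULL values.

(1, NULL); (1, NULL); (1, NULL); (4, 4); (5, 5); (5, 5); (5, 5); (NULL, 3); (NULL, 3); (NULL, 3); (NULL, 3); (NULL, 6); (NULL, 8); (NULL, NULL)

FULL OUTER JOIN keeps every row from both sides; unmatched rows get NULL for the other side's columns.
Matching on t1.class_id = t2.class_id. A NULL in a compared column never satisfies the condition.
- t1 row (class_id=4): matches 1 t2 row(s) → 1 output row(s).
- t1 row (class_id=3): no match → kept, t2 columns NULL.
- t1 row (class_id=6): no match → kept, t2 columns NULL.
- t1 row (class_id=3): no match → kept, t2 columns NULL.
- t1 row (class_id=3): no match → kept, t2 columns NULL.
- t1 row (class_id=5): matches 3 t2 row(s) → 3 output row(s).
- t1 row (class_id=8): no match → kept, t2 columns NULL.
- t1 row (class_id=3): no match → kept, t2 columns NULL.
- 4 row(s) from t2 found no t1 partner → padded with NULL.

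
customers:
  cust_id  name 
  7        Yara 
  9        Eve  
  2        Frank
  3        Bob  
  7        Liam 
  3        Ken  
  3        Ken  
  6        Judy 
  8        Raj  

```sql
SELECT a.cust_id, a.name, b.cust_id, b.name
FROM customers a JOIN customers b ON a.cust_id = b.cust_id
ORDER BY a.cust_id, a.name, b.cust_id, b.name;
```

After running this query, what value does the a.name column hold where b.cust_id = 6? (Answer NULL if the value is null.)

INNER JOIN keeps only pairs where the ON condition holds.
Matching on a.cust_id = b.cust_id.
- a (cust_id=7) pairs with 2 row(s) of b.
- a (cust_id=9) pairs with 1 row(s) of b.
- a (cust_id=2) pairs with 1 row(s) of b.
- a (cust_id=3) pairs with 3 row(s) of b.
- a (cust_id=7) pairs with 2 row(s) of b.
- a (cust_id=3) pairs with 3 row(s) of b.
- a (cust_id=3) pairs with 3 row(s) of b.
- a (cust_id=6) pairs with 1 row(s) of b.
- a (cust_id=8) pairs with 1 row(s) of b.

Judy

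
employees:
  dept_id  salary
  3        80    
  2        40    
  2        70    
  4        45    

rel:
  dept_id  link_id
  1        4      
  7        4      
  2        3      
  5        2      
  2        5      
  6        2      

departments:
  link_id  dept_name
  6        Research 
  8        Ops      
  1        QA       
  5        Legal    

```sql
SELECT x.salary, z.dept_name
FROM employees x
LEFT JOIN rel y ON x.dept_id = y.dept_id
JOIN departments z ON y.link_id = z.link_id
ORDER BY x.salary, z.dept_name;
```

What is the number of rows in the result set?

2

Step 1 — x LEFT JOIN y on dept_id → 6 row(s).
Then INNER JOIN `departments z` on link_id: keep only rows whose y.link_id appears in z.
Result: 2 row(s).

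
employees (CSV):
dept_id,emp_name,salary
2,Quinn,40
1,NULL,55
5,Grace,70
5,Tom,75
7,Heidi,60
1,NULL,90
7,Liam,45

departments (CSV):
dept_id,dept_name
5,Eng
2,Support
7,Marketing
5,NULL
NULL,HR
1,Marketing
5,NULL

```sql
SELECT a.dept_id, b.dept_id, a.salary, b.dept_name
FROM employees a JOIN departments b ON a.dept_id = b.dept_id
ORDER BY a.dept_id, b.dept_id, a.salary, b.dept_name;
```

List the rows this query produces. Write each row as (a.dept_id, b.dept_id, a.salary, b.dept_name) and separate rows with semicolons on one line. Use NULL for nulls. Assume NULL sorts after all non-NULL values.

(1, 1, 55, Marketing); (1, 1, 90, Marketing); (2, 2, 40, Support); (5, 5, 70, Eng); (5, 5, 70, NULL); (5, 5, 70, NULL); (5, 5, 75, Eng); (5, 5, 75, NULL); (5, 5, 75, NULL); (7, 7, 45, Marketing); (7, 7, 60, Marketing)

INNER JOIN keeps only pairs where the ON condition holds.
Matching on a.dept_id = b.dept_id. A NULL in a compared column never satisfies the condition.
Matched pairs: 11.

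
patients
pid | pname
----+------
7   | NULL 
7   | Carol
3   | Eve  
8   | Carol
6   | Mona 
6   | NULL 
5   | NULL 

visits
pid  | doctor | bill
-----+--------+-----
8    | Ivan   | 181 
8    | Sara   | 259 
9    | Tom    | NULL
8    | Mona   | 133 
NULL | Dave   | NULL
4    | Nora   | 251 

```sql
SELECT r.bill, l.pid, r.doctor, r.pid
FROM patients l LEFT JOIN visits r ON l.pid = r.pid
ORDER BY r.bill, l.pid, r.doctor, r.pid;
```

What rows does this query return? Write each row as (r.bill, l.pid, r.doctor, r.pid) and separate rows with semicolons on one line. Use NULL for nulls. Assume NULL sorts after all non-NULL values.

LEFT JOIN keeps every row from `patients`; unmatched rows get NULL for `visits`'s columns.
Matching on l.pid = r.pid. A NULL in a compared column never satisfies the condition.
- l (pid=7) has no partner → padded with NULL.
- l (pid=7) has no partner → padded with NULL.
- l (pid=3) has no partner → padded with NULL.
- l (pid=8) pairs with 3 row(s) of r.
- l (pid=6) has no partner → padded with NULL.
- l (pid=6) has no partner → padded with NULL.
- l (pid=5) has no partner → padded with NULL.
After projecting and ordering:
r.bill | l.pid | r.doctor | r.pid
133 | 8 | Mona | 8
181 | 8 | Ivan | 8
259 | 8 | Sara | 8
NULL | 3 | NULL | NULL
NULL | 5 | NULL | NULL
NULL | 6 | NULL | NULL
NULL | 6 | NULL | NULL
NULL | 7 | NULL | NULL
NULL | 7 | NULL | NULL

(133, 8, Mona, 8); (181, 8, Ivan, 8); (259, 8, Sara, 8); (NULL, 3, NULL, NULL); (NULL, 5, NULL, NULL); (NULL, 6, NULL, NULL); (NULL, 6, NULL, NULL); (NULL, 7, NULL, NULL); (NULL, 7, NULL, NULL)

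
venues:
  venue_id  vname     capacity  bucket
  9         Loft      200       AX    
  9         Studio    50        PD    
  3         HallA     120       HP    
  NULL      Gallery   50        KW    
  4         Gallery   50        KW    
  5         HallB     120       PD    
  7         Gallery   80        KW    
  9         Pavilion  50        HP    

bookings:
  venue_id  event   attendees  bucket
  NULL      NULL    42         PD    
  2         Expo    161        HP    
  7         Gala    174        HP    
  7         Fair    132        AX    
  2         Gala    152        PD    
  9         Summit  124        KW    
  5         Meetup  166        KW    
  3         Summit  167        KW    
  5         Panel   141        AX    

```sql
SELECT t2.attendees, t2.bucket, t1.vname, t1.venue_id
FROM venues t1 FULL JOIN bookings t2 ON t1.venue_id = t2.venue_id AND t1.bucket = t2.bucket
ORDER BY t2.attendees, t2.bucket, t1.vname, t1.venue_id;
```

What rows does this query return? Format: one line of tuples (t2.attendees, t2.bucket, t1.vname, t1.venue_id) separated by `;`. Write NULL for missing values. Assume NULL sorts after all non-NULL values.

FULL OUTER JOIN keeps every row from both sides; unmatched rows get NULL for the other side's columns.
Matching on t1.venue_id = t2.venue_id AND t1.bucket = t2.bucket. A NULL in a compared column never satisfies the condition.
Matched pairs: 0; unmatched t1 rows kept: 8; unmatched t2 rows kept: 9.

(42, PD, NULL, NULL); (124, KW, NULL, NULL); (132, AX, NULL, NULL); (141, AX, NULL, NULL); (152, PD, NULL, NULL); (161, HP, NULL, NULL); (166, KW, NULL, NULL); (167, KW, NULL, NULL); (174, HP, NULL, NULL); (NULL, NULL, Gallery, 4); (NULL, NULL, Gallery, 7); (NULL, NULL, Gallery, NULL); (NULL, NULL, HallA, 3); (NULL, NULL, HallB, 5); (NULL, NULL, Loft, 9); (NULL, NULL, Pavilion, 9); (NULL, NULL, Studio, 9)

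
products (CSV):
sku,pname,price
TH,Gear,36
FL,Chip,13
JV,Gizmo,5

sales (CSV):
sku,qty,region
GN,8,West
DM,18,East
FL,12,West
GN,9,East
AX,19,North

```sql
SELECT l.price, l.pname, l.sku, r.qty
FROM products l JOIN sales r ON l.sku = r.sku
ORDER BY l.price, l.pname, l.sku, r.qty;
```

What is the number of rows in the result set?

INNER JOIN keeps only pairs where the ON condition holds.
Matching on l.sku = r.sku.
- l[0] sku=TH → no match; dropped.
- l[1] sku=FL → 1 match(es) in r → 1 row(s).
- l[2] sku=JV → no match; dropped.
Total: 1 rows.

1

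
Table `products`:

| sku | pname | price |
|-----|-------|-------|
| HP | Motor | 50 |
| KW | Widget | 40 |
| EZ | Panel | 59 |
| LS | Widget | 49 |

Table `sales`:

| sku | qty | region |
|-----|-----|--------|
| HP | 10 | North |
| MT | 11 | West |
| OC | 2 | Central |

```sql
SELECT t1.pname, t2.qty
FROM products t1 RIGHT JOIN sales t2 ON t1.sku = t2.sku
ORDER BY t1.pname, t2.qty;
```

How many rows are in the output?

RIGHT JOIN keeps every row from `sales`; unmatched rows get NULL for `products`'s columns.
Matching on t1.sku = t2.sku.
Matched pairs: 1; unmatched t2 rows kept: 2.
Total: 1 matched + 2 padded = 3 rows.

3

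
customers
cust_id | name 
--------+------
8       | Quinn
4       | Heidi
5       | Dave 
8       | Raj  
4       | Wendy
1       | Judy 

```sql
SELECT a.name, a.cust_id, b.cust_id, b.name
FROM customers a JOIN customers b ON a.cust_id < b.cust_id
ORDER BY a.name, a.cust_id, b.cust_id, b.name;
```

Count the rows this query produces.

INNER JOIN keeps only pairs where the ON condition holds.
Matching on a.cust_id < b.cust_id.
- a[0] cust_id=8 → no match; dropped.
- a[1] cust_id=4 → 3 match(es) in b → 3 row(s).
- a[2] cust_id=5 → 2 match(es) in b → 2 row(s).
- a[3] cust_id=8 → no match; dropped.
- a[4] cust_id=4 → 3 match(es) in b → 3 row(s).
- a[5] cust_id=1 → 5 match(es) in b → 5 row(s).
Total: 13 rows.

13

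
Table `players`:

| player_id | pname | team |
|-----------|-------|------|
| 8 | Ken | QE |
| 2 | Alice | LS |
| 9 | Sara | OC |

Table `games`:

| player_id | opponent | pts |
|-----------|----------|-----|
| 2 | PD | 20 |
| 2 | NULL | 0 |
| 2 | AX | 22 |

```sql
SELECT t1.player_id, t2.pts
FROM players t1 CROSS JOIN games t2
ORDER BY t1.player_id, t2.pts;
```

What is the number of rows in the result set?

9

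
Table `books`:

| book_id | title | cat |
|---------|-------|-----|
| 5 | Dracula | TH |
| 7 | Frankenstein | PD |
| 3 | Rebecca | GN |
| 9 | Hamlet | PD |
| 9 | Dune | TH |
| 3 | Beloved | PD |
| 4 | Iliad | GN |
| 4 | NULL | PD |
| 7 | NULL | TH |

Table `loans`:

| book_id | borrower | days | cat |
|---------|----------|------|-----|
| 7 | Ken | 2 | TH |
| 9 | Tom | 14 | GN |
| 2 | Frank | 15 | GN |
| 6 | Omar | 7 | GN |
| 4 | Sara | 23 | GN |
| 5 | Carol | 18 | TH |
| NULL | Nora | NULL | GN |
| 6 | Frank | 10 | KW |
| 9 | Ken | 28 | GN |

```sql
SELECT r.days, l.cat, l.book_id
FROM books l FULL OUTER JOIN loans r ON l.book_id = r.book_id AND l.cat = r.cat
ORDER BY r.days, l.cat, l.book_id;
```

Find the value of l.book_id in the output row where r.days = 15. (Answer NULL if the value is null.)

FULL OUTER JOIN keeps every row from both sides; unmatched rows get NULL for the other side's columns.
Matching on l.book_id = r.book_id AND l.cat = r.cat. A NULL in a compared column never satisfies the condition.
- book_id=5, cat=TH: 1 matching r row(s), so 1 row(s) emitted.
- book_id=7, cat=PD: no r row matches, row kept with r columns NULL.
- book_id=3, cat=GN: no r row matches, row kept with r columns NULL.
- book_id=9, cat=PD: no r row matches, row kept with r columns NULL.
- book_id=9, cat=TH: no r row matches, row kept with r columns NULL.
- book_id=3, cat=PD: no r row matches, row kept with r columns NULL.
- book_id=4, cat=GN: 1 matching r row(s), so 1 row(s) emitted.
- book_id=4, cat=PD: no r row matches, row kept with r columns NULL.
- book_id=7, cat=TH: 1 matching r row(s), so 1 row(s) emitted.
- 6 r row(s) had no l match → kept, l columns NULL.

NULL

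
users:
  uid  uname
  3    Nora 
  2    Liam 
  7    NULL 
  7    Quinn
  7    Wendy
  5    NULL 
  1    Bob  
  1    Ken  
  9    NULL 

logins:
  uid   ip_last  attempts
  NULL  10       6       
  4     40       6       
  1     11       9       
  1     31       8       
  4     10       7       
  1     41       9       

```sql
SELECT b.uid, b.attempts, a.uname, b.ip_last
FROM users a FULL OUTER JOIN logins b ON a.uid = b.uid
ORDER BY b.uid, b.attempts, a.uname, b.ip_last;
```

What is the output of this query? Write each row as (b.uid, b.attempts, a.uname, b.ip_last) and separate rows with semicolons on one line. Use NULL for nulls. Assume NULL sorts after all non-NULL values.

(1, 8, Bob, 31); (1, 8, Ken, 31); (1, 9, Bob, 11); (1, 9, Bob, 41); (1, 9, Ken, 11); (1, 9, Ken, 41); (4, 6, NULL, 40); (4, 7, NULL, 10); (NULL, 6, NULL, 10); (NULL, NULL, Liam, NULL); (NULL, NULL, Nora, NULL); (NULL, NULL, Quinn, NULL); (NULL, NULL, Wendy, NULL); (NULL, NULL, NULL, NULL); (NULL, NULL, NULL, NULL); (NULL, NULL, NULL, NULL)

FULL OUTER JOIN keeps every row from both sides; unmatched rows get NULL for the other side's columns.
Matching on a.uid = b.uid. A NULL in a compared column never satisfies the condition.
- uid=3: no b row matches, row kept with b columns NULL.
- uid=2: no b row matches, row kept with b columns NULL.
- uid=7: no b row matches, row kept with b columns NULL.
- uid=7: no b row matches, row kept with b columns NULL.
- uid=7: no b row matches, row kept with b columns NULL.
- uid=5: no b row matches, row kept with b columns NULL.
- uid=1: 3 matching b row(s), so 3 row(s) emitted.
- uid=1: 3 matching b row(s), so 3 row(s) emitted.
- uid=9: no b row matches, row kept with b columns NULL.
- plus 3 unmatched b row(s), each kept with NULL a columns.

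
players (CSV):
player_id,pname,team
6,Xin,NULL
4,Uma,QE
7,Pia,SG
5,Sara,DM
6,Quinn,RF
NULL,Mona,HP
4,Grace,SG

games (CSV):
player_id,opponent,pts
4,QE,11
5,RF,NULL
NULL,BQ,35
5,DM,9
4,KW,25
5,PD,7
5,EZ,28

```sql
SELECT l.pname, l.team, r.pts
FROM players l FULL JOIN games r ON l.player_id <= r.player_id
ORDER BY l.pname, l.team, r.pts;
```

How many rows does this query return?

21

FULL OUTER JOIN keeps every row from both sides; unmatched rows get NULL for the other side's columns.
Matching on l.player_id <= r.player_id. A NULL in a compared column never satisfies the condition.
- l[0] player_id=6 → no match; kept with NULLs on the r side.
- l[1] player_id=4 → 6 match(es) in r → 6 row(s).
- l[2] player_id=7 → no match; kept with NULLs on the r side.
- l[3] player_id=5 → 4 match(es) in r → 4 row(s).
- l[4] player_id=6 → no match; kept with NULLs on the r side.
- l[5] player_id=NULL → no match; kept with NULLs on the r side.
- l[6] player_id=4 → 6 match(es) in r → 6 row(s).
- 1 r row(s) had no l match → kept, l columns NULL.
Total: 16 matched + 5 padded = 21 rows.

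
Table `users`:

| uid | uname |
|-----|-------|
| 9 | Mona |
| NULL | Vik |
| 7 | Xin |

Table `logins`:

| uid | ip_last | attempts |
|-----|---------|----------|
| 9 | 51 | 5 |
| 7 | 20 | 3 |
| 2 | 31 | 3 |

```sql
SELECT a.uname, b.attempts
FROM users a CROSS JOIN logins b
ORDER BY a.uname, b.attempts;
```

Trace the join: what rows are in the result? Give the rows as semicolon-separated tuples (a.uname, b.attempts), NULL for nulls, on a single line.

CROSS JOIN pairs every row of `users` with every row of `logins`: 3 × 3 = 9 rows.
After projecting and ordering:
a.uname | b.attempts
Mona | 3
Mona | 3
Mona | 5
Vik | 3
Vik | 3
Vik | 5
Xin | 3
Xin | 3
Xin | 5

(Mona, 3); (Mona, 3); (Mona, 5); (Vik, 3); (Vik, 3); (Vik, 5); (Xin, 3); (Xin, 3); (Xin, 5)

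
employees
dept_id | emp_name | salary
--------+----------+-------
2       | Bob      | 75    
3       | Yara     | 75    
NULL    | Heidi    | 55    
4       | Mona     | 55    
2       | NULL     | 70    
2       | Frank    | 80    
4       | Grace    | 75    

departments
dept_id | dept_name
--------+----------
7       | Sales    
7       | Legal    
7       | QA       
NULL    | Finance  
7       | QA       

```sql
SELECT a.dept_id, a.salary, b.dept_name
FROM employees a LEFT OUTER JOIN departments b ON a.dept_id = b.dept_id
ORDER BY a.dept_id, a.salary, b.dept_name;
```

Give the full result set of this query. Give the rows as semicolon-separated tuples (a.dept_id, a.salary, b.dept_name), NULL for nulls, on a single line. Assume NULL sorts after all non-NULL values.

LEFT JOIN keeps every row from `employees`; unmatched rows get NULL for `departments`'s columns.
Matching on a.dept_id = b.dept_id. A NULL in a compared column never satisfies the condition.
Matched pairs: 0; unmatched a rows kept: 7.

(2, 70, NULL); (2, 75, NULL); (2, 80, NULL); (3, 75, NULL); (4, 55, NULL); (4, 75, NULL); (NULL, 55, NULL)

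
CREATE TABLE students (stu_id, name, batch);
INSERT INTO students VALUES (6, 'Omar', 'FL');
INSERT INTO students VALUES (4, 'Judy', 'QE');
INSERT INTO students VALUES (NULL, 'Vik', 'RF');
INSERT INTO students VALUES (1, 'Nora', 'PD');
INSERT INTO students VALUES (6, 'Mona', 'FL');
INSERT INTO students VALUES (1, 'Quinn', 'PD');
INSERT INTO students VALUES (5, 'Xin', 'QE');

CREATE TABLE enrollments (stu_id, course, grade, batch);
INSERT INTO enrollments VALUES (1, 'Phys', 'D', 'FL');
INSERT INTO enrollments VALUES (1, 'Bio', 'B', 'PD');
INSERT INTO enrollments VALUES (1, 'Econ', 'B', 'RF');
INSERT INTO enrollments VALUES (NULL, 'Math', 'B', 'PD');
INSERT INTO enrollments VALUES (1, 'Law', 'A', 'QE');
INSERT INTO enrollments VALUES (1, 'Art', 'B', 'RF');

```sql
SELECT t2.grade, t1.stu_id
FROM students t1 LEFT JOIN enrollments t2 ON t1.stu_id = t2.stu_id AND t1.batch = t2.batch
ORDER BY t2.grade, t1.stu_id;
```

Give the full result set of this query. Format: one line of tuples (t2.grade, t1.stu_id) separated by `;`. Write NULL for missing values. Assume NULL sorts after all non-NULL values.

LEFT JOIN keeps every row from `students`; unmatched rows get NULL for `enrollments`'s columns.
Matching on t1.stu_id = t2.stu_id AND t1.batch = t2.batch. A NULL in a compared column never satisfies the condition.
Matched pairs: 2; unmatched t1 rows kept: 5.

(B, 1); (B, 1); (NULL, 4); (NULL, 5); (NULL, 6); (NULL, 6); (NULL, NULL)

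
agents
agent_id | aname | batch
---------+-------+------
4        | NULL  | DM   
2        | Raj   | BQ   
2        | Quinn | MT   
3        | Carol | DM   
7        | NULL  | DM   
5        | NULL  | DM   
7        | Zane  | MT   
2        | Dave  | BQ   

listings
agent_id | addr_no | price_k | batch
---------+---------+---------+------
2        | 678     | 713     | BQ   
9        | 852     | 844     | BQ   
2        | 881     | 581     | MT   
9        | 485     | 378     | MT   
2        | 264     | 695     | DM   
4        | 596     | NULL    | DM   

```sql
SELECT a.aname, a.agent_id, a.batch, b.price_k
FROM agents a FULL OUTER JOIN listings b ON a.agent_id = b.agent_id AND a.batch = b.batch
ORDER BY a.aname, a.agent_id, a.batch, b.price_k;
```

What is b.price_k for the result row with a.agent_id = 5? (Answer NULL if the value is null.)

FULL OUTER JOIN keeps every row from both sides; unmatched rows get NULL for the other side's columns.
Matching on a.agent_id = b.agent_id AND a.batch = b.batch.
Matched pairs: 4; unmatched a rows kept: 4; unmatched b rows kept: 3.

NULL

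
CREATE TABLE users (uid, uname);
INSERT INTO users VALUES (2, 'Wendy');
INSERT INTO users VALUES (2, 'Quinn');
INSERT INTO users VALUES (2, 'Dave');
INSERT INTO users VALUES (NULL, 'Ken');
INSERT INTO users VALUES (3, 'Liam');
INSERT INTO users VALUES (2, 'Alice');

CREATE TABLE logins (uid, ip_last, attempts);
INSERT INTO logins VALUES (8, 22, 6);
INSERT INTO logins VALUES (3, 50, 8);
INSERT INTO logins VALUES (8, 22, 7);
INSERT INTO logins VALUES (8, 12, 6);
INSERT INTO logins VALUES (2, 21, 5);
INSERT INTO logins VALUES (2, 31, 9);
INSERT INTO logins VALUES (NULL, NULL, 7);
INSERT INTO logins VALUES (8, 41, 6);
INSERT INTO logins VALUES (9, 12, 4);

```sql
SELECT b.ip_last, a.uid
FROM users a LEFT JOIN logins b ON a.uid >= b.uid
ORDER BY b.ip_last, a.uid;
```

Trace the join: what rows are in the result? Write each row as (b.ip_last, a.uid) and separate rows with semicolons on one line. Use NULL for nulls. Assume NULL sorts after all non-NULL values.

LEFT JOIN keeps every row from `users`; unmatched rows get NULL for `logins`'s columns.
Matching on a.uid >= b.uid. A NULL in a compared column never satisfies the condition.
- a (uid=2) pairs with 2 row(s) of b.
- a (uid=2) pairs with 2 row(s) of b.
- a (uid=2) pairs with 2 row(s) of b.
- a (uid=NULL) has no partner → padded with NULL.
- a (uid=3) pairs with 3 row(s) of b.
- a (uid=2) pairs with 2 row(s) of b.

(21, 2); (21, 2); (21, 2); (21, 2); (21, 3); (31, 2); (31, 2); (31, 2); (31, 2); (31, 3); (50, 3); (NULL, NULL)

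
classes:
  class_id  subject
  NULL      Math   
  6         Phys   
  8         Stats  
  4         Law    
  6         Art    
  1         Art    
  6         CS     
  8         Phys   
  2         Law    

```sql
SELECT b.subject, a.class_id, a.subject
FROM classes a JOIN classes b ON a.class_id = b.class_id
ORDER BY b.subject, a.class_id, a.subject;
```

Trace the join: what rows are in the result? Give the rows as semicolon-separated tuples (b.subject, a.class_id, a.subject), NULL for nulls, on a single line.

(Art, 1, Art); (Art, 6, Art); (Art, 6, CS); (Art, 6, Phys); (CS, 6, Art); (CS, 6, CS); (CS, 6, Phys); (Law, 2, Law); (Law, 4, Law); (Phys, 6, Art); (Phys, 6, CS); (Phys, 6, Phys); (Phys, 8, Phys); (Phys, 8, Stats); (Stats, 8, Phys); (Stats, 8, Stats)

INNER JOIN keeps only pairs where the ON condition holds.
Matching on a.class_id = b.class_id. A NULL in a compared column never satisfies the condition.
- a row (class_id=NULL): no match → dropped.
- a row (class_id=6): matches 3 b row(s) → 3 output row(s).
- a row (class_id=8): matches 2 b row(s) → 2 output row(s).
- a row (class_id=4): matches 1 b row(s) → 1 output row(s).
- a row (class_id=6): matches 3 b row(s) → 3 output row(s).
- a row (class_id=1): matches 1 b row(s) → 1 output row(s).
- a row (class_id=6): matches 3 b row(s) → 3 output row(s).
- a row (class_id=8): matches 2 b row(s) → 2 output row(s).
- a row (class_id=2): matches 1 b row(s) → 1 output row(s).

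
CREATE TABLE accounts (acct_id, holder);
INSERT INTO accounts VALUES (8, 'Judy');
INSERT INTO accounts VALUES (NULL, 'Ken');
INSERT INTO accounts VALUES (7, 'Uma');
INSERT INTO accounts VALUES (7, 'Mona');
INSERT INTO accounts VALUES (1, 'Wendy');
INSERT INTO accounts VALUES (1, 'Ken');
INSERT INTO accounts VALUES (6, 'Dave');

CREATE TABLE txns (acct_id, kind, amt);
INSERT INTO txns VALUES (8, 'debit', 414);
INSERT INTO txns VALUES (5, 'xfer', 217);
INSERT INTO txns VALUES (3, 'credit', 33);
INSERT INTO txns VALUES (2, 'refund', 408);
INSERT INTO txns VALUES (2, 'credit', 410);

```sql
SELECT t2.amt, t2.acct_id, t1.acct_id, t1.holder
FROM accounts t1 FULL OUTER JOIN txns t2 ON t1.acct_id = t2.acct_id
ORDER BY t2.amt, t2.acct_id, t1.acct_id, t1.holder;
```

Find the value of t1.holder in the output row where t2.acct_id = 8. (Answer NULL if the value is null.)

Judy

FULL OUTER JOIN keeps every row from both sides; unmatched rows get NULL for the other side's columns.
Matching on t1.acct_id = t2.acct_id. A NULL in a compared column never satisfies the condition.
- t1[0] acct_id=8 → 1 match(es) in t2 → 1 row(s).
- t1[1] acct_id=NULL → no match; kept with NULLs on the t2 side.
- t1[2] acct_id=7 → no match; kept with NULLs on the t2 side.
- t1[3] acct_id=7 → no match; kept with NULLs on the t2 side.
- t1[4] acct_id=1 → no match; kept with NULLs on the t2 side.
- t1[5] acct_id=1 → no match; kept with NULLs on the t2 side.
- t1[6] acct_id=6 → no match; kept with NULLs on the t2 side.
- 4 row(s) from t2 found no t1 partner → padded with NULL.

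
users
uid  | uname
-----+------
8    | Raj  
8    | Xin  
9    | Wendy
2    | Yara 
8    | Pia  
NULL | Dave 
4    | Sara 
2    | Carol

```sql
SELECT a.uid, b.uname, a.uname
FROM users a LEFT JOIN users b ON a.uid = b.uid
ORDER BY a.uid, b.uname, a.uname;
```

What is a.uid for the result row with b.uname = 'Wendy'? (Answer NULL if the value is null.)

LEFT JOIN keeps every row from `users a`; unmatched rows get NULL for `users b`'s columns.
Matching on a.uid = b.uid. A NULL in a compared column never satisfies the condition.
- a (uid=8) pairs with 3 row(s) of b.
- a (uid=8) pairs with 3 row(s) of b.
- a (uid=9) pairs with 1 row(s) of b.
- a (uid=2) pairs with 2 row(s) of b.
- a (uid=8) pairs with 3 row(s) of b.
- a (uid=NULL) has no partner → padded with NULL.
- a (uid=4) pairs with 1 row(s) of b.
- a (uid=2) pairs with 2 row(s) of b.

9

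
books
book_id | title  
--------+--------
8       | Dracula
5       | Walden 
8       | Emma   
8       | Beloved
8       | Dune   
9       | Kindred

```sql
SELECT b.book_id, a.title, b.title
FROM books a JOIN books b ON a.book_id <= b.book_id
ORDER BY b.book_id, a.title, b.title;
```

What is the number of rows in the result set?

27

INNER JOIN keeps only pairs where the ON condition holds.
Matching on a.book_id <= b.book_id.
- book_id=8: 5 matching b row(s), so 5 row(s) emitted.
- book_id=5: 6 matching b row(s), so 6 row(s) emitted.
- book_id=8: 5 matching b row(s), so 5 row(s) emitted.
- book_id=8: 5 matching b row(s), so 5 row(s) emitted.
- book_id=8: 5 matching b row(s), so 5 row(s) emitted.
- book_id=9: 1 matching b row(s), so 1 row(s) emitted.
Total: 27 rows.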